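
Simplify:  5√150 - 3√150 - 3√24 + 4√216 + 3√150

5√150 = 25*√6; 3√150 = 15*√6; 3√24 = 6*√6; 4√216 = 24*√6; 3√150 = 15*√6
Combine: (25 - 15 - 6 + 24 + 15)·√6 = 43*√6

43*√6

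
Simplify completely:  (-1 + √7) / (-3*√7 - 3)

Multiply numerator and denominator by -3 + 3*√7.
Denominator becomes -54; numerator becomes -6*√7 + 24.

(-4 + √7)/9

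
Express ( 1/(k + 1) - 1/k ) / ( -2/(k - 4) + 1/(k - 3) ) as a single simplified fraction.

(k² - 7*k + 12)/(k³ - k² - 2*k)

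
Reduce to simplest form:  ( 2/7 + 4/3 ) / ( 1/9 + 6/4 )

Numerator: 2/7 + 4/3 = 34/21
Denominator: 1/9 + 6/4 = 29/18
Divide: (34/21) · (18/29) = 204/203

204/203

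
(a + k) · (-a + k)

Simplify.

Telescope via difference of squares: (k+a)(k-a) = -a² + k².

-a² + k²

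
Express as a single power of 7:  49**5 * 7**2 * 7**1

49**5 = 7**10; 7**2 = 7**2; 7**1 = 7**1
Combine exponents: 7**13

7**13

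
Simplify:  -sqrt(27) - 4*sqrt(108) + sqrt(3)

sqrt(27) = 3*sqrt(3); 4*sqrt(108) = 24*sqrt(3); sqrt(3) = sqrt(3)
Combine: (-3 - 24 + 1)·sqrt(3) = -26*sqrt(3)

-26*sqrt(3)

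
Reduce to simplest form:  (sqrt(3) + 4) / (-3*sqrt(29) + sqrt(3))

(-12*sqrt(29) - 3*sqrt(87) - 4*sqrt(3) - 3)/258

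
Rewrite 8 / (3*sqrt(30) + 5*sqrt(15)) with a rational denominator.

(-24*sqrt(30) + 40*sqrt(15))/105

Multiply numerator and denominator by -3*sqrt(30) + 5*sqrt(15).
Denominator becomes 105; numerator becomes -24*sqrt(30) + 40*sqrt(15).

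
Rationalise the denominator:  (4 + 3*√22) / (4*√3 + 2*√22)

(-3*√66 - 4*√3 + 2*√22 + 33)/10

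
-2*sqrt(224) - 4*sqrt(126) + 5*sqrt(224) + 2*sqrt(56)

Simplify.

2*sqrt(224) = 8*sqrt(14); 4*sqrt(126) = 12*sqrt(14); 5*sqrt(224) = 20*sqrt(14); 2*sqrt(56) = 4*sqrt(14)
Combine: (-8 - 12 + 20 + 4)·sqrt(14) = 4*sqrt(14)

4*sqrt(14)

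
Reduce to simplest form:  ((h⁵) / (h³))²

h⁴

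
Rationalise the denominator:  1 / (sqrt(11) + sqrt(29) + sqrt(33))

(-22*sqrt(87) + 7*sqrt(33) + 15*sqrt(29) + 51*sqrt(11))/1227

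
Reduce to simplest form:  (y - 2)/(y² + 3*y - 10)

Factor: y² + 3*y - 10 = (y + 5)·(y - 2)
Cancel the common factor (y - 2).

1/(y + 5)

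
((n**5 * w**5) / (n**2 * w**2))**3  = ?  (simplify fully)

n**9*w**9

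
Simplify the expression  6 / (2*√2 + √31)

Multiply numerator and denominator by -√31 + 2*√2.
Denominator becomes -23; numerator becomes -6*√31 + 12*√2.

(-12*√2 + 6*√31)/23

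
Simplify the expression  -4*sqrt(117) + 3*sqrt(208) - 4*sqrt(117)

-12*sqrt(13)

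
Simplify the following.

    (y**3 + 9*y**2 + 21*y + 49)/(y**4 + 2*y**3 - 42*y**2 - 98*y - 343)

1/(y - 7)

Factor: y**3 + 9*y**2 + 21*y + 49 = (y + 7)*(y**2 + 2*y + 7);  y**4 + 2*y**3 - 42*y**2 - 98*y - 343 = (y + 7)*(y - 7)*(y**2 + 2*y + 7)
Cancel the common factors (y**2 + 2*y + 7), (y + 7).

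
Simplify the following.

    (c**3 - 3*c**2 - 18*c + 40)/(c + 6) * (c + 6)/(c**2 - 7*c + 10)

c + 4

Factor: c**3 - 3*c**2 - 18*c + 40 = (c - 5)*(c + 4)*(c - 2);  c**2 - 7*c + 10 = (c - 5)*(c - 2)
Cancel the common factors (c - 5), (c + 6), (c - 2).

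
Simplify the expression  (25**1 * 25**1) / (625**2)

5**(-4)

25**1 = 5**2; 25**1 = 5**2; 625**2 = 5**8
Combine exponents: 5**(-4)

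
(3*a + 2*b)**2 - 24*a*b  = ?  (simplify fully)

(3*a - 2*b)**2

Expanding gives 9*a**2 - 12*a*b + 4*b**2, a perfect square.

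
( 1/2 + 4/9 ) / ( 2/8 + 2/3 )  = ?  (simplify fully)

34/33

Numerator: 1/2 + 4/9 = 17/18
Denominator: 2/8 + 2/3 = 11/12
Divide: (17/18) · (12/11) = 34/33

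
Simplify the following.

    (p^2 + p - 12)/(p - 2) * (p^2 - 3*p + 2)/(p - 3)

p^2 + 3*p - 4

Factor: p^2 + p - 12 = (p - 3)*(p + 4);  p^2 - 3*p + 2 = (p - 2)*(p - 1)
Cancel the common factors (p - 3), (p - 2).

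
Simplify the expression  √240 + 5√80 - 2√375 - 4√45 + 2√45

√240 = 4*√15; 5√80 = 20*√5; 2√375 = 10*√15; 4√45 = 12*√5; 2√45 = 6*√5

-6*√15 + 14*√5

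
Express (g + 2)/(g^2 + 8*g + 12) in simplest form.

Factor: g^2 + 8*g + 12 = (g + 2)*(g + 6)
Cancel the common factor (g + 2).

1/(g + 6)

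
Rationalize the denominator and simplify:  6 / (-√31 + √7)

(-√31 - √7)/4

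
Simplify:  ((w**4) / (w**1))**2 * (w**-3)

w**3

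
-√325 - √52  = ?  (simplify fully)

-7*√13

√325 = 5*√13; √52 = 2*√13
Combine: (-5 - 2)·√13 = -7*√13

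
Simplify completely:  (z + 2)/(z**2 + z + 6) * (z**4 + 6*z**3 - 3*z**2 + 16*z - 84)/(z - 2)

z**2 + 9*z + 14

Factor: z**4 + 6*z**3 - 3*z**2 + 16*z - 84 = (z - 2)*(z**2 + z + 6)*(z + 7)
Cancel the common factors (z**2 + z + 6), (z - 2).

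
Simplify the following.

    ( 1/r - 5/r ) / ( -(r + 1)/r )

Numerator: 1/r - 5/r = -4/r
Denominator: -(r + 1)/r = (-r - 1)/r
Divide: (-4/r) · (r/(-r - 1)) = 4/(r + 1)

4/(r + 1)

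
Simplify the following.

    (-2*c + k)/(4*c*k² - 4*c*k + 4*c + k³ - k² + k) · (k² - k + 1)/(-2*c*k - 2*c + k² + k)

1/(4*c*k + 4*c + k² + k)

Factor: 4*c*k² - 4*c*k + 4*c + k³ - k² + k = (k² - k + 1)·(4*c + k);  -2*c*k - 2*c + k² + k = (-2*c + k)·(k + 1)
Cancel the common factors (k² - k + 1), (-2*c + k).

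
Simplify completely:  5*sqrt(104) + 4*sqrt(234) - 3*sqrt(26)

19*sqrt(26)

5*sqrt(104) = 10*sqrt(26); 4*sqrt(234) = 12*sqrt(26); 3*sqrt(26) = 3*sqrt(26)
Combine: (10 + 12 - 3)·sqrt(26) = 19*sqrt(26)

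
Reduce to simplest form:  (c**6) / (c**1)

c**5

Quotient: c**5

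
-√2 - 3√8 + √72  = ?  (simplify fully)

√2 = √2; 3√8 = 6*√2; √72 = 6*√2
Combine: (-1 - 6 + 6)·√2 = -√2

-√2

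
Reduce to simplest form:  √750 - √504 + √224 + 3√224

√750 = 5*√30; √504 = 6*√14; √224 = 4*√14; 3√224 = 12*√14

5*√30 + 10*√14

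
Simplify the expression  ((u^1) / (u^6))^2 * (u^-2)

Inside the bracket: (u^-5)
Raise to the power 2: (u^-10)
Multiply by (u^-2): add exponents.

u^(-12)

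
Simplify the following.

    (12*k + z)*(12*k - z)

Difference of squares with P = 12*k, Q = z.

144*k^2 - z^2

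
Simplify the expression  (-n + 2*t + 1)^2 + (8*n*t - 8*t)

After expansion: n^2 + 4*n*t - 2*n + 4*t^2 - 4*t + 1 — a perfect-square trinomial.

(n + 2*t - 1)^2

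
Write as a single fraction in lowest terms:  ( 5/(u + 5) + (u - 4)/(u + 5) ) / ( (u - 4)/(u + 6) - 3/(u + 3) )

(u^3 + 10*u^2 + 27*u + 18)/(u^3 + u^2 - 50*u - 150)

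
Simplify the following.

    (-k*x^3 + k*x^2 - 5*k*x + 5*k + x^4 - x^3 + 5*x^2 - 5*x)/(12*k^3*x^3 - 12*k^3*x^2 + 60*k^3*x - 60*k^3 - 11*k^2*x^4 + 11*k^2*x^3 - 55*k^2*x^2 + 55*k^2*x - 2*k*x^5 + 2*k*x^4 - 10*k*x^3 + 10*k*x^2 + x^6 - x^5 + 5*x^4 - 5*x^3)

1/(-12*k^2 - k*x + x^2)

Factor: -k*x^3 + k*x^2 - 5*k*x + 5*k + x^4 - x^3 + 5*x^2 - 5*x = (x - 1)*(-k + x)*(x^2 + 5);  12*k^3*x^3 - 12*k^3*x^2 + 60*k^3*x - 60*k^3 - 11*k^2*x^4 + 11*k^2*x^3 - 55*k^2*x^2 + 55*k^2*x - 2*k*x^5 + 2*k*x^4 - 10*k*x^3 + 10*k*x^2 + x^6 - x^5 + 5*x^4 - 5*x^3 = (x^2 + 5)*(-4*k + x)*(x - 1)*(3*k + x)*(-k + x)
Cancel the common factors (x^2 + 5), (x - 1), (-k + x).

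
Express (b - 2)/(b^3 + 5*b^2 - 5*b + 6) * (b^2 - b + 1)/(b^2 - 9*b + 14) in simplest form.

1/(b^2 - b - 42)

Factor: b^3 + 5*b^2 - 5*b + 6 = (b^2 - b + 1)*(b + 6);  b^2 - 9*b + 14 = (b - 7)*(b - 2)
Cancel the common factors (b^2 - b + 1), (b - 2).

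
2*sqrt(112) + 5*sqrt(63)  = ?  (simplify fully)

2*sqrt(112) = 8*sqrt(7); 5*sqrt(63) = 15*sqrt(7)
Combine: (8 + 15)·sqrt(7) = 23*sqrt(7)

23*sqrt(7)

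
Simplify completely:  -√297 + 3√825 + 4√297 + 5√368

20*√23 + 24*√33

√297 = 3*√33; 3√825 = 15*√33; 4√297 = 12*√33; 5√368 = 20*√23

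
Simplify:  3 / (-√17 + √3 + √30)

(-24*√17 - 15*√30 + 66*√3 + 9*√170)/52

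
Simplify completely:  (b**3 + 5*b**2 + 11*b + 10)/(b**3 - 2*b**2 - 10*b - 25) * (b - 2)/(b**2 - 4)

Factor: b**3 + 5*b**2 + 11*b + 10 = (b + 2)*(b**2 + 3*b + 5);  b**3 - 2*b**2 - 10*b - 25 = (b - 5)*(b**2 + 3*b + 5);  b**2 - 4 = (b + 2)*(b - 2)
Cancel the common factors (b**2 + 3*b + 5), (b + 2), (b - 2).

1/(b - 5)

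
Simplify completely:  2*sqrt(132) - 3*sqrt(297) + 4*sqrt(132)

3*sqrt(33)

2*sqrt(132) = 4*sqrt(33); 3*sqrt(297) = 9*sqrt(33); 4*sqrt(132) = 8*sqrt(33)
Combine: (4 - 9 + 8)·sqrt(33) = 3*sqrt(33)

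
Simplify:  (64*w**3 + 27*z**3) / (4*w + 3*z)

16*w**2 - 12*w*z + 9*z**2

Factor as (a+b)(a**2-ab+b**2) with a=(3*z), b=(4*w).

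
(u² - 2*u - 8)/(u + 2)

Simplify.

u - 4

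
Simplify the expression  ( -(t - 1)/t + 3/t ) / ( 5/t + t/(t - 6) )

Numerator: -(t - 1)/t + 3/t = (-t + 4)/t
Denominator: 5/t + t/(t - 6) = (t² + 5*t - 30)/(t² - 6*t)
Divide: ((-t + 4)/t) · ((t² - 6*t)/(t² + 5*t - 30)) = (-t² + 10*t - 24)/(t² + 5*t - 30)

(-t² + 10*t - 24)/(t² + 5*t - 30)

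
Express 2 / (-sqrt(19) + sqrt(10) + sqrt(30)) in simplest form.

Group as (sqrt(10) + sqrt(30)) - sqrt(19); multiply by (sqrt(10) + sqrt(30)) + sqrt(19), then rationalise the remaining surd.

(-42*sqrt(19) - 2*sqrt(30) + 78*sqrt(10) + 40*sqrt(57))/759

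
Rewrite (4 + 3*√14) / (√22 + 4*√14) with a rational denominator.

Multiply numerator and denominator by -√22 + 4*√14.
Denominator becomes 202; numerator becomes -6*√77 - 4*√22 + 16*√14 + 168.

(-3*√77 - 2*√22 + 8*√14 + 84)/101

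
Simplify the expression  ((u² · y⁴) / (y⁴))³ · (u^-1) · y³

u⁵*y³

Inside the bracket: u²
Raise to the power 3: u⁶
Multiply by (u^-1) · y³: add exponents.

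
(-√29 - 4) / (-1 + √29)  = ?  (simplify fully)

(-33 - 5*√29)/28

Multiply numerator and denominator by -√29 - 1.
Denominator becomes -28; numerator becomes 5*√29 + 33.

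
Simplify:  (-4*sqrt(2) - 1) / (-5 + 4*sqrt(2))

(-37 - 24*sqrt(2))/7

Multiply numerator and denominator by -4*sqrt(2) - 5.
Denominator becomes -7; numerator becomes 24*sqrt(2) + 37.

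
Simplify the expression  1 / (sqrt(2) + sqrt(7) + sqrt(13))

Group as (sqrt(7) + sqrt(13)) + sqrt(2); multiply by (sqrt(7) + sqrt(13)) - sqrt(2), then rationalise the remaining surd.

(-sqrt(182) - 2*sqrt(13) + 4*sqrt(7) + 9*sqrt(2))/20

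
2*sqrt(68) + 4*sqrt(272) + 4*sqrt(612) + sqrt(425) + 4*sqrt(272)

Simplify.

65*sqrt(17)

2*sqrt(68) = 4*sqrt(17); 4*sqrt(272) = 16*sqrt(17); 4*sqrt(612) = 24*sqrt(17); sqrt(425) = 5*sqrt(17); 4*sqrt(272) = 16*sqrt(17)
Combine: (4 + 16 + 24 + 5 + 16)·sqrt(17) = 65*sqrt(17)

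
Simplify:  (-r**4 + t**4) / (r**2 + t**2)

-r**4 + t**4 factors as -(r - t)*(r + t)*(r**2 + t**2).

-r**2 + t**2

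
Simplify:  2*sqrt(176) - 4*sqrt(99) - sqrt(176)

2*sqrt(176) = 8*sqrt(11); 4*sqrt(99) = 12*sqrt(11); sqrt(176) = 4*sqrt(11)
Combine: (8 - 12 - 4)·sqrt(11) = -8*sqrt(11)

-8*sqrt(11)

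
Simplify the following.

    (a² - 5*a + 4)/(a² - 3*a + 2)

Factor: a² - 5*a + 4 = (a - 4)·(a - 1);  a² - 3*a + 2 = (a - 2)·(a - 1)
Cancel the common factor (a - 1).

(a - 4)/(a - 2)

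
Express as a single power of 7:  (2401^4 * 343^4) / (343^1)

7^25

2401^4 = 7^16; 343^4 = 7^12; 343^1 = 7^3
Combine exponents: 7^25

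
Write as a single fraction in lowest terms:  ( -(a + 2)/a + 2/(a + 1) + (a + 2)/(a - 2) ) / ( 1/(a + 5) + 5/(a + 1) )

(2*a³ + 11*a² + 7*a + 10)/(3*a³ + 7*a² - 26*a)

Numerator: -(a + 2)/a + 2/(a + 1) + (a + 2)/(a - 2) = (4*a² + 2*a + 4)/(a³ - a² - 2*a)
Denominator: 1/(a + 5) + 5/(a + 1) = (6*a + 26)/(a² + 6*a + 5)
Divide: ((4*a² + 2*a + 4)/(a³ - a² - 2*a)) · ((a² + 6*a + 5)/(6*a + 26)) = (2*a³ + 11*a² + 7*a + 10)/(3*a³ + 7*a² - 26*a)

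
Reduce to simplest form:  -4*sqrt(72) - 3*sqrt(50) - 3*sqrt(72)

4*sqrt(72) = 24*sqrt(2); 3*sqrt(50) = 15*sqrt(2); 3*sqrt(72) = 18*sqrt(2)
Combine: (-24 - 15 - 18)·sqrt(2) = -57*sqrt(2)

-57*sqrt(2)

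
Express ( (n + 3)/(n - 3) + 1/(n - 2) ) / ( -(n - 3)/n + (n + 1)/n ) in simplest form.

(n^3 + 2*n^2 - 9*n)/(4*n^2 - 20*n + 24)

Numerator: (n + 3)/(n - 3) + 1/(n - 2) = (n^2 + 2*n - 9)/(n^2 - 5*n + 6)
Denominator: -(n - 3)/n + (n + 1)/n = 4/n
Divide: ((n^2 + 2*n - 9)/(n^2 - 5*n + 6)) · (n/4) = (n^3 + 2*n^2 - 9*n)/(4*n^2 - 20*n + 24)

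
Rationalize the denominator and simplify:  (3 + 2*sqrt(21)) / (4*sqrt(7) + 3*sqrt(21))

Multiply numerator and denominator by -4*sqrt(7) + 3*sqrt(21).
Denominator becomes 77; numerator becomes -56*sqrt(3) - 12*sqrt(7) + 9*sqrt(21) + 126.

(-56*sqrt(3) - 12*sqrt(7) + 9*sqrt(21) + 126)/77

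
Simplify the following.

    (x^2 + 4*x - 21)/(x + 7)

Factor: x^2 + 4*x - 21 = (x + 7)*(x - 3)
Cancel the common factor (x + 7).

x - 3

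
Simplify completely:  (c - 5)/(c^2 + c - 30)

Factor: c^2 + c - 30 = (c - 5)*(c + 6)
Cancel the common factor (c - 5).

1/(c + 6)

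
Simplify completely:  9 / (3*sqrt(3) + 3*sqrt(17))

Multiply numerator and denominator by -3*sqrt(3) + 3*sqrt(17).
Denominator becomes 126; numerator becomes -27*sqrt(3) + 27*sqrt(17).

(-3*sqrt(3) + 3*sqrt(17))/14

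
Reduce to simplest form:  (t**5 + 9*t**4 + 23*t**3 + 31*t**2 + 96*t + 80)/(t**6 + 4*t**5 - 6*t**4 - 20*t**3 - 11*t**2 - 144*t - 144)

Factor: t**5 + 9*t**4 + 23*t**3 + 31*t**2 + 96*t + 80 = (t + 1)*(t + 5)*(t + 4)*(t**2 - t + 4);  t**6 + 4*t**5 - 6*t**4 - 20*t**3 - 11*t**2 - 144*t - 144 = (t + 3)*(t - 3)*(t + 4)*(t**2 - t + 4)*(t + 1)
Cancel the common factors (t**2 - t + 4), (t + 4), (t + 1).

(t + 5)/(t**2 - 9)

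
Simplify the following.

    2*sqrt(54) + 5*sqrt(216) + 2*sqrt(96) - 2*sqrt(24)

40*sqrt(6)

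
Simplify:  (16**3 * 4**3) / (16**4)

2**2

16**3 = 2**12; 4**3 = 2**6; 16**4 = 2**16
Combine exponents: 2**2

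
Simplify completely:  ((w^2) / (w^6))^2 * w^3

Inside the bracket: (w^-4)
Raise to the power 2: (w^-8)
Multiply by w^3: add exponents.

w^(-5)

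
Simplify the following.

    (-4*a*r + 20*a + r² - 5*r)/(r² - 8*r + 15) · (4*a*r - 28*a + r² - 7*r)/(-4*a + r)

Factor: -4*a*r + 20*a + r² - 5*r = (-4*a + r)·(r - 5);  r² - 8*r + 15 = (r - 3)·(r - 5);  4*a*r - 28*a + r² - 7*r = (4*a + r)·(r - 7)
Cancel the common factors (r - 5), (-4*a + r).

(4*a*r - 28*a + r² - 7*r)/(r - 3)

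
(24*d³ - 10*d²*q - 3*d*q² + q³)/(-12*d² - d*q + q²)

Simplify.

-2*d + q

Factor: 24*d³ - 10*d²*q - 3*d*q² + q³ = (3*d + q)·(-4*d + q)·(-2*d + q);  -12*d² - d*q + q² = (3*d + q)·(-4*d + q)
Cancel the common factors (3*d + q), (-4*d + q).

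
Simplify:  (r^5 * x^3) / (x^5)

Quotient: r^5 * (x^-2)

r^5/x^2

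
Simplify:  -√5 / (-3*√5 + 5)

(√5 + 3)/4

Multiply numerator and denominator by 5 + 3*√5.
Denominator becomes -20; numerator becomes -15 - 5*√5.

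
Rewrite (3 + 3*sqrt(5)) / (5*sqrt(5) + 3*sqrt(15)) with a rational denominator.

Multiply numerator and denominator by -3*sqrt(15) + 5*sqrt(5).
Denominator becomes -10; numerator becomes -45*sqrt(3) - 9*sqrt(15) + 15*sqrt(5) + 75.

(-75 - 15*sqrt(5) + 9*sqrt(15) + 45*sqrt(3))/10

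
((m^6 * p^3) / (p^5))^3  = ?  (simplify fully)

Inside the bracket: m^6 * (p^-2)
Raise to the power 3: m^18 * (p^-6)

m^18/p^6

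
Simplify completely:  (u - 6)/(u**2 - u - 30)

Factor: u**2 - u - 30 = (u - 6)*(u + 5)
Cancel the common factor (u - 6).

1/(u + 5)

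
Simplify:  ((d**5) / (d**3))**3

Inside the bracket: d**2
Raise to the power 3: d**6

d**6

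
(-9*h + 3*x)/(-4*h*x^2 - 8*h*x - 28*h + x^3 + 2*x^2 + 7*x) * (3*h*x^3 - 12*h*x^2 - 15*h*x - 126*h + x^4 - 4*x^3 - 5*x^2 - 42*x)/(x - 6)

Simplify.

Factor: -9*h + 3*x = 3*(-3*h + x);  -4*h*x^2 - 8*h*x - 28*h + x^3 + 2*x^2 + 7*x = (-4*h + x)*(x^2 + 2*x + 7);  3*h*x^3 - 12*h*x^2 - 15*h*x - 126*h + x^4 - 4*x^3 - 5*x^2 - 42*x = (3*h + x)*(x - 6)*(x^2 + 2*x + 7)
Cancel the common factors (x^2 + 2*x + 7), (x - 6).

(-27*h^2 + 3*x^2)/(-4*h + x)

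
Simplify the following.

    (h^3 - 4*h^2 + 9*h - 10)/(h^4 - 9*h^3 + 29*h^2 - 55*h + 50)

1/(h - 5)

Factor: h^3 - 4*h^2 + 9*h - 10 = (h - 2)*(h^2 - 2*h + 5);  h^4 - 9*h^3 + 29*h^2 - 55*h + 50 = (h - 2)*(h - 5)*(h^2 - 2*h + 5)
Cancel the common factors (h^2 - 2*h + 5), (h - 2).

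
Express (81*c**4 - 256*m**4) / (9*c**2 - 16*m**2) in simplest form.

9*c**2 + 16*m**2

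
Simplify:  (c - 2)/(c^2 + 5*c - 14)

Factor: c^2 + 5*c - 14 = (c - 2)*(c + 7)
Cancel the common factor (c - 2).

1/(c + 7)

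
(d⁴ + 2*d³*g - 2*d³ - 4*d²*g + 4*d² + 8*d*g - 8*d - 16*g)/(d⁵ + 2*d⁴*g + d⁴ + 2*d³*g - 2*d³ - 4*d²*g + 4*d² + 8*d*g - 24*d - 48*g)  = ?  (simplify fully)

1/(d + 3)

Factor: d⁴ + 2*d³*g - 2*d³ - 4*d²*g + 4*d² + 8*d*g - 8*d - 16*g = (d + 2*g)·(d² + 4)·(d - 2);  d⁵ + 2*d⁴*g + d⁴ + 2*d³*g - 2*d³ - 4*d²*g + 4*d² + 8*d*g - 24*d - 48*g = (d - 2)·(d² + 4)·(d + 3)·(d + 2*g)
Cancel the common factors (d² + 4), (d + 2*g), (d - 2).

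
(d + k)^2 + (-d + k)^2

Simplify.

2*d^2 + 2*k^2

Only the even-power cross terms survive.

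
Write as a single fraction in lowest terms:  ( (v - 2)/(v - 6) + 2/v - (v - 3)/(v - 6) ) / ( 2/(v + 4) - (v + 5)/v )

Numerator: (v - 2)/(v - 6) + 2/v - (v - 3)/(v - 6) = (3*v - 12)/(v^2 - 6*v)
Denominator: 2/(v + 4) - (v + 5)/v = (-v^2 - 7*v - 20)/(v^2 + 4*v)
Divide: ((3*v - 12)/(v^2 - 6*v)) · ((v^2 + 4*v)/(-v^2 - 7*v - 20)) = (-3*v^2 + 48)/(v^3 + v^2 - 22*v - 120)

(-3*v^2 + 48)/(v^3 + v^2 - 22*v - 120)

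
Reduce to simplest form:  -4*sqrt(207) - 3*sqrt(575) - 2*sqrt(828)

4*sqrt(207) = 12*sqrt(23); 3*sqrt(575) = 15*sqrt(23); 2*sqrt(828) = 12*sqrt(23)
Combine: (-12 - 15 - 12)·sqrt(23) = -39*sqrt(23)

-39*sqrt(23)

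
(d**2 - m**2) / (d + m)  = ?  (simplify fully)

Difference of squares: factor out (d + m).

d - m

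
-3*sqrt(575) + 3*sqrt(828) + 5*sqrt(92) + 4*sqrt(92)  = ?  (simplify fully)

21*sqrt(23)

3*sqrt(575) = 15*sqrt(23); 3*sqrt(828) = 18*sqrt(23); 5*sqrt(92) = 10*sqrt(23); 4*sqrt(92) = 8*sqrt(23)
Combine: (-15 + 18 + 10 + 8)·sqrt(23) = 21*sqrt(23)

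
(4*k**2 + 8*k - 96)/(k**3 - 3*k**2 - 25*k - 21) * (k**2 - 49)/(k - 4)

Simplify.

Factor: 4*k**2 + 8*k - 96 = 4*(k + 6)*(k - 4);  k**3 - 3*k**2 - 25*k - 21 = (k + 3)*(k + 1)*(k - 7);  k**2 - 49 = (k - 7)*(k + 7)
Cancel the common factors (k - 7), (k - 4).

(4*k**2 + 52*k + 168)/(k**2 + 4*k + 3)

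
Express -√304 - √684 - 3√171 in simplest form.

√304 = 4*√19; √684 = 6*√19; 3√171 = 9*√19
Combine: (-4 - 6 - 9)·√19 = -19*√19

-19*√19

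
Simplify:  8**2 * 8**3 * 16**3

8**2 = 2**6; 8**3 = 2**9; 16**3 = 2**12
Combine exponents: 2**27

2**27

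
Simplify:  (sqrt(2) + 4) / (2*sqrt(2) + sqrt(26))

(-4*sqrt(2) - 2 + sqrt(13) + 2*sqrt(26))/9

Multiply numerator and denominator by -sqrt(26) + 2*sqrt(2).
Denominator becomes -18; numerator becomes -4*sqrt(26) - 2*sqrt(13) + 4 + 8*sqrt(2).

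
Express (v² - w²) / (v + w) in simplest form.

Difference of squares: factor out (v + w).

v - w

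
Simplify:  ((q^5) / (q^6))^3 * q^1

Inside the bracket: (q^-1)
Raise to the power 3: (q^-3)
Multiply by q^1: add exponents.

q^(-2)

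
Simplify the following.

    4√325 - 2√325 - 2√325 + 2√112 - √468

4√325 = 20*√13; 2√325 = 10*√13; 2√325 = 10*√13; 2√112 = 8*√7; √468 = 6*√13

-6*√13 + 8*√7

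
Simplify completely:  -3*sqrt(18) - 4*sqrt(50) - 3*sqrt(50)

3*sqrt(18) = 9*sqrt(2); 4*sqrt(50) = 20*sqrt(2); 3*sqrt(50) = 15*sqrt(2)
Combine: (-9 - 20 - 15)·sqrt(2) = -44*sqrt(2)

-44*sqrt(2)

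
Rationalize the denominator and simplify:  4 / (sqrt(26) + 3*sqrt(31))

Multiply numerator and denominator by -3*sqrt(31) + sqrt(26).
Denominator becomes -253; numerator becomes -12*sqrt(31) + 4*sqrt(26).

(-4*sqrt(26) + 12*sqrt(31))/253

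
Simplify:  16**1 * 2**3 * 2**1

2**8

16**1 = 2**4; 2**3 = 2**3; 2**1 = 2**1
Combine exponents: 2**8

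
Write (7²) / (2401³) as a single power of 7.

7² = 7^2; 2401³ = 7^12
Combine exponents: 7^(-10)

7^(-10)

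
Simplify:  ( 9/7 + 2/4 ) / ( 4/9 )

225/56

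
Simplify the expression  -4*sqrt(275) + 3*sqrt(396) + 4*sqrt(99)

10*sqrt(11)

4*sqrt(275) = 20*sqrt(11); 3*sqrt(396) = 18*sqrt(11); 4*sqrt(99) = 12*sqrt(11)
Combine: (-20 + 18 + 12)·sqrt(11) = 10*sqrt(11)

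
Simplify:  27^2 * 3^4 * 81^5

27^2 = 3^6; 3^4 = 3^4; 81^5 = 3^20
Combine exponents: 3^30

3^30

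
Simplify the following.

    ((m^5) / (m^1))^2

Inside the bracket: m^4
Raise to the power 2: m^8

m^8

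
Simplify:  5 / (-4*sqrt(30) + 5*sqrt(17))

Multiply numerator and denominator by 5*sqrt(17) + 4*sqrt(30).
Denominator becomes -55; numerator becomes 25*sqrt(17) + 20*sqrt(30).

(-4*sqrt(30) - 5*sqrt(17))/11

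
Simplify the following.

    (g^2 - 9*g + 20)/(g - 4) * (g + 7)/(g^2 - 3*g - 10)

Factor: g^2 - 9*g + 20 = (g - 4)*(g - 5);  g^2 - 3*g - 10 = (g - 5)*(g + 2)
Cancel the common factors (g - 4), (g - 5).

(g + 7)/(g + 2)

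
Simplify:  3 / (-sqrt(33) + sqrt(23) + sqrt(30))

(-30*sqrt(33) + 39*sqrt(30) + 60*sqrt(23) + 9*sqrt(2530))/1180

Group as (sqrt(23) + sqrt(30)) - sqrt(33); multiply by (sqrt(23) + sqrt(30)) + sqrt(33), then rationalise the remaining surd.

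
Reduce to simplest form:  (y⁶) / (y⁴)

y²

Quotient: y²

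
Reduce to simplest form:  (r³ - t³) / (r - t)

r² + r*t + t²

r^3 - t^3 = (r - t)(r² + r*t + t²).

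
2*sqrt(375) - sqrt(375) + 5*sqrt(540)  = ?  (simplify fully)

2*sqrt(375) = 10*sqrt(15); sqrt(375) = 5*sqrt(15); 5*sqrt(540) = 30*sqrt(15)
Combine: (10 - 5 + 30)·sqrt(15) = 35*sqrt(15)

35*sqrt(15)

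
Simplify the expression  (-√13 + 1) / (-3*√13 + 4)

Multiply numerator and denominator by 4 + 3*√13.
Denominator becomes -101; numerator becomes -35 - √13.

(√13 + 35)/101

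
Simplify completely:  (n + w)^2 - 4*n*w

(n - w)^2

Expand the square and combine the 4*n*w term.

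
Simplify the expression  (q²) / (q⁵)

Quotient: (q^-3)

q^(-3)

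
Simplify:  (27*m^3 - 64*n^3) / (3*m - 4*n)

9*m^2 + 12*m*n + 16*n^2

Factor as (a-b)(a^2+ab+b^2) with a=(3*m), b=(4*n).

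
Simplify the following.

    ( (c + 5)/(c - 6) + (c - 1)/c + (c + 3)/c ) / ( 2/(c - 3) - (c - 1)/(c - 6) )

(-3*c³ + 14*c² - 3*c - 36)/(c³ - 6*c² + 15*c)

Numerator: (c + 5)/(c - 6) + (c - 1)/c + (c + 3)/c = (3*c² - 5*c - 12)/(c² - 6*c)
Denominator: 2/(c - 3) - (c - 1)/(c - 6) = (-c² + 6*c - 15)/(c² - 9*c + 18)
Divide: ((3*c² - 5*c - 12)/(c² - 6*c)) · ((c² - 9*c + 18)/(-c² + 6*c - 15)) = (-3*c³ + 14*c² - 3*c - 36)/(c³ - 6*c² + 15*c)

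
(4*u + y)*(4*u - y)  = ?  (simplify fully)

Difference of squares with P = 4*u, Q = y.

16*u^2 - y^2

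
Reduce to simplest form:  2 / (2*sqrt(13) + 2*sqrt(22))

Multiply numerator and denominator by -2*sqrt(13) + 2*sqrt(22).
Denominator becomes 36; numerator becomes -4*sqrt(13) + 4*sqrt(22).

(-sqrt(13) + sqrt(22))/9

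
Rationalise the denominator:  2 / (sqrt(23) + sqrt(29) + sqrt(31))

(-4*sqrt(20677) + 42*sqrt(31) + 50*sqrt(29) + 74*sqrt(23))/2227

Group as (sqrt(23) + sqrt(29)) + sqrt(31); multiply by (sqrt(23) + sqrt(29)) - sqrt(31), then rationalise the remaining surd.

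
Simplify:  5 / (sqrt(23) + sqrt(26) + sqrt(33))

(-5*sqrt(19734) + 40*sqrt(33) + 75*sqrt(26) + 90*sqrt(23))/1068

Group as (sqrt(26) + sqrt(33)) + sqrt(23); multiply by (sqrt(26) + sqrt(33)) - sqrt(23), then rationalise the remaining surd.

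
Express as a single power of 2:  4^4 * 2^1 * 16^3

4^4 = 2^8; 2^1 = 2^1; 16^3 = 2^12
Combine exponents: 2^21

2^21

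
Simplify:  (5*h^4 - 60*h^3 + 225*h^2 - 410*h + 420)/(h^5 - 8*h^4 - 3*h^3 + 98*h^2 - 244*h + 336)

Factor: 5*h^4 - 60*h^3 + 225*h^2 - 410*h + 420 = 5*(h - 3)*(h - 7)*(h^2 - 2*h + 4);  h^5 - 8*h^4 - 3*h^3 + 98*h^2 - 244*h + 336 = (h - 3)*(h - 7)*(h^2 - 2*h + 4)*(h + 4)
Cancel the common factors (h^2 - 2*h + 4), (h - 7), (h - 3).

5/(h + 4)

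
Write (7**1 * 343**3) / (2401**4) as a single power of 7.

7**1 = 7**1; 343**3 = 7**9; 2401**4 = 7**16
Combine exponents: 7**(-6)

7**(-6)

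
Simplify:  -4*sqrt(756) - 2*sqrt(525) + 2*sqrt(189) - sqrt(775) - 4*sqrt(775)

-25*sqrt(31) - 28*sqrt(21)

4*sqrt(756) = 24*sqrt(21); 2*sqrt(525) = 10*sqrt(21); 2*sqrt(189) = 6*sqrt(21); sqrt(775) = 5*sqrt(31); 4*sqrt(775) = 20*sqrt(31)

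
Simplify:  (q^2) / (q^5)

q^(-3)

Quotient: (q^-3)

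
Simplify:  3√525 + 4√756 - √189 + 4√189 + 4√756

3√525 = 15*√21; 4√756 = 24*√21; √189 = 3*√21; 4√189 = 12*√21; 4√756 = 24*√21
Combine: (15 + 24 - 3 + 12 + 24)·√21 = 72*√21

72*√21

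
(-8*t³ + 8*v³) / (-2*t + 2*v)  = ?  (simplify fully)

Apply the difference-of-cubes factorisation and cancel (-2*t + 2*v).

4*t² + 4*t*v + 4*v²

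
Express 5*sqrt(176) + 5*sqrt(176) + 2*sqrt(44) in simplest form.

44*sqrt(11)

5*sqrt(176) = 20*sqrt(11); 5*sqrt(176) = 20*sqrt(11); 2*sqrt(44) = 4*sqrt(11)
Combine: (20 + 20 + 4)·sqrt(11) = 44*sqrt(11)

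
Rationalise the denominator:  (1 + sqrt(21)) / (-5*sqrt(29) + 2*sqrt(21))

(-5*sqrt(609) - 42 - 5*sqrt(29) - 2*sqrt(21))/641

Multiply numerator and denominator by 2*sqrt(21) + 5*sqrt(29).
Denominator becomes -641; numerator becomes 2*sqrt(21) + 5*sqrt(29) + 42 + 5*sqrt(609).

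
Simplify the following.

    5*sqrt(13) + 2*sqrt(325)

5*sqrt(13) = 5*sqrt(13); 2*sqrt(325) = 10*sqrt(13)
Combine: (5 + 10)·sqrt(13) = 15*sqrt(13)

15*sqrt(13)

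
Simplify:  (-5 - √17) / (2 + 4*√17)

Multiply numerator and denominator by -4*√17 + 2.
Denominator becomes -268; numerator becomes 58 + 18*√17.

(-9*√17 - 29)/134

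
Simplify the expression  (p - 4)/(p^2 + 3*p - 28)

1/(p + 7)

Factor: p^2 + 3*p - 28 = (p - 4)*(p + 7)
Cancel the common factor (p - 4).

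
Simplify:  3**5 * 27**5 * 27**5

3**5 = 3**5; 27**5 = 3**15; 27**5 = 3**15
Combine exponents: 3**35

3**35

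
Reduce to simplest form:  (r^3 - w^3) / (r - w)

r^2 + r*w + w^2

Factor as (a-b)(a^2+ab+b^2) with a=r, b=w.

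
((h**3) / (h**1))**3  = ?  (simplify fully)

Inside the bracket: h**2
Raise to the power 3: h**6

h**6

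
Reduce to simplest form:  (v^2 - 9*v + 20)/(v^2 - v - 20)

(v - 4)/(v + 4)

Factor: v^2 - 9*v + 20 = (v - 4)*(v - 5);  v^2 - v - 20 = (v + 4)*(v - 5)
Cancel the common factor (v - 5).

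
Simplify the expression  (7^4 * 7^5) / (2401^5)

7^(-11)

7^4 = 7^4; 7^5 = 7^5; 2401^5 = 7^20
Combine exponents: 7^(-11)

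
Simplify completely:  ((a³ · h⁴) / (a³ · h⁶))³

Inside the bracket: (h^-2)
Raise to the power 3: (h^-6)

h^(-6)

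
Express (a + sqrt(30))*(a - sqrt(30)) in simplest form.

(a)^2 - (sqrt(30))^2 = a^2 - 30.

a^2 - 30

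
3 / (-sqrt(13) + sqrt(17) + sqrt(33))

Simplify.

(-111*sqrt(13) - 9*sqrt(33) + 87*sqrt(17) + 6*sqrt(7293))/875

Group as (sqrt(17) + sqrt(33)) - sqrt(13); multiply by (sqrt(17) + sqrt(33)) + sqrt(13), then rationalise the remaining surd.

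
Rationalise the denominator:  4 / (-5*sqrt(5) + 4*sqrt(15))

(20*sqrt(5) + 16*sqrt(15))/115

Multiply numerator and denominator by 5*sqrt(5) + 4*sqrt(15).
Denominator becomes 115; numerator becomes 20*sqrt(5) + 16*sqrt(15).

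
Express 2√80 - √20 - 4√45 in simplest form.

-6*√5

2√80 = 8*√5; √20 = 2*√5; 4√45 = 12*√5
Combine: (8 - 2 - 12)·√5 = -6*√5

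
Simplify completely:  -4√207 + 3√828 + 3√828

24*√23

4√207 = 12*√23; 3√828 = 18*√23; 3√828 = 18*√23
Combine: (-12 + 18 + 18)·√23 = 24*√23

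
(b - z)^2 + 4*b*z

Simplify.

Expanding gives b^2 + 2*b*z + z^2, a perfect square.

(b + z)^2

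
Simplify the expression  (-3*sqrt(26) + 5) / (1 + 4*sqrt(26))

(-317 + 23*sqrt(26))/415

Multiply numerator and denominator by -4*sqrt(26) + 1.
Denominator becomes -415; numerator becomes -23*sqrt(26) + 317.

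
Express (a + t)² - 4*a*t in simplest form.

After expansion: a² - 2*a*t + t² — a perfect-square trinomial.

(a - t)²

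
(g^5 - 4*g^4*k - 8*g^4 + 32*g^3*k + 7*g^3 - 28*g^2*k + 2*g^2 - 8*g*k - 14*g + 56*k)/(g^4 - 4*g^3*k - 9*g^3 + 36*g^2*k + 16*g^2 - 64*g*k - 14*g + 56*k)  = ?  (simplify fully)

Factor: g^5 - 4*g^4*k - 8*g^4 + 32*g^3*k + 7*g^3 - 28*g^2*k + 2*g^2 - 8*g*k - 14*g + 56*k = (g^2 - 2*g + 2)*(g + 1)*(g - 7)*(g - 4*k);  g^4 - 4*g^3*k - 9*g^3 + 36*g^2*k + 16*g^2 - 64*g*k - 14*g + 56*k = (g - 4*k)*(g - 7)*(g^2 - 2*g + 2)
Cancel the common factors (g^2 - 2*g + 2), (g - 7), (g - 4*k).

g + 1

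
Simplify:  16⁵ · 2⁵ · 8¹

2^28

16⁵ = 2^20; 2⁵ = 2^5; 8¹ = 2^3
Combine exponents: 2^28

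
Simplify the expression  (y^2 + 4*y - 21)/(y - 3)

Factor: y^2 + 4*y - 21 = (y + 7)*(y - 3)
Cancel the common factor (y - 3).

y + 7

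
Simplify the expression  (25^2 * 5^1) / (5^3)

5^2

25^2 = 5^4; 5^1 = 5^1; 5^3 = 5^3
Combine exponents: 5^2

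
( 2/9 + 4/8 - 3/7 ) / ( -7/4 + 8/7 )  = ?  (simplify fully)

Numerator: 2/9 + 4/8 - 3/7 = 37/126
Denominator: -7/4 + 8/7 = -17/28
Divide: (37/126) · (-28/17) = -74/153

-74/153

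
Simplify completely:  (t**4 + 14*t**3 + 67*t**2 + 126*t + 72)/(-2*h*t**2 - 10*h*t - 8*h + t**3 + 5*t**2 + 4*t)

Factor: t**4 + 14*t**3 + 67*t**2 + 126*t + 72 = (t + 6)*(t + 3)*(t + 1)*(t + 4);  -2*h*t**2 - 10*h*t - 8*h + t**3 + 5*t**2 + 4*t = (t + 1)*(t + 4)*(-2*h + t)
Cancel the common factors (t + 4), (t + 1).

(t**2 + 9*t + 18)/(-2*h + t)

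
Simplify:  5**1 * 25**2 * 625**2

5**13

5**1 = 5**1; 25**2 = 5**4; 625**2 = 5**8
Combine exponents: 5**13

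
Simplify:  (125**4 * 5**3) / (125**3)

5**6

125**4 = 5**12; 5**3 = 5**3; 125**3 = 5**9
Combine exponents: 5**6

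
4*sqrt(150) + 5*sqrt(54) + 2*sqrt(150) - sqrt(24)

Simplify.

43*sqrt(6)

4*sqrt(150) = 20*sqrt(6); 5*sqrt(54) = 15*sqrt(6); 2*sqrt(150) = 10*sqrt(6); sqrt(24) = 2*sqrt(6)
Combine: (20 + 15 + 10 - 2)·sqrt(6) = 43*sqrt(6)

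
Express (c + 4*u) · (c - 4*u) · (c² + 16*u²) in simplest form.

(c+(4*u))(c-(4*u)) = c² - 16*u²; continue pairing.

c⁴ - 256*u⁴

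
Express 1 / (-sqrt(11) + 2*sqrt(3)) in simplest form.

sqrt(11) + 2*sqrt(3)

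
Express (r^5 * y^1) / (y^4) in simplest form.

r^5/y^3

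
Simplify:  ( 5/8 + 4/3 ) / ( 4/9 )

141/32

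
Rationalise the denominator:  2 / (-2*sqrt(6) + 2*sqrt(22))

(sqrt(6) + sqrt(22))/16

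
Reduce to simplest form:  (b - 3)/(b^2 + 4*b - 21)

1/(b + 7)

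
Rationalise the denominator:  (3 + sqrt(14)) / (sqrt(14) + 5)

(1 + 2*sqrt(14))/11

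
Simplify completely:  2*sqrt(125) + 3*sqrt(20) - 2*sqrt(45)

10*sqrt(5)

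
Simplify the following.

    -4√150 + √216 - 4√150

-34*√6

4√150 = 20*√6; √216 = 6*√6; 4√150 = 20*√6
Combine: (-20 + 6 - 20)·√6 = -34*√6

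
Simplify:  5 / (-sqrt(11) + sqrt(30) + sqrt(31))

Group as (sqrt(30) + sqrt(31)) - sqrt(11); multiply by (sqrt(30) + sqrt(31)) + sqrt(11), then rationalise the remaining surd.

(-25*sqrt(11) + 5*sqrt(31) + 6*sqrt(30) + sqrt(10230))/122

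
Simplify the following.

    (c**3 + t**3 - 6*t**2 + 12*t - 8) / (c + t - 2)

Apply the sum-of-cubes factorisation and cancel (c + t - 2).

c**2 - c*t + 2*c + t**2 - 4*t + 4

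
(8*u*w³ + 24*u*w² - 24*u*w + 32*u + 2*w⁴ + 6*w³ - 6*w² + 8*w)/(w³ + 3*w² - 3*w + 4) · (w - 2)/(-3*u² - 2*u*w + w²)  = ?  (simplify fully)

Factor: 8*u*w³ + 24*u*w² - 24*u*w + 32*u + 2*w⁴ + 6*w³ - 6*w² + 8*w = 2·(4*u + w)·(w² - w + 1)·(w + 4);  w³ + 3*w² - 3*w + 4 = (w² - w + 1)·(w + 4);  -3*u² - 2*u*w + w² = (u + w)·(-3*u + w)
Cancel the common factors (w² - w + 1), (w + 4).

(-8*u*w + 16*u - 2*w² + 4*w)/(3*u² + 2*u*w - w²)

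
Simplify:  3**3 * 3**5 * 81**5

3**3 = 3**3; 3**5 = 3**5; 81**5 = 3**20
Combine exponents: 3**28

3**28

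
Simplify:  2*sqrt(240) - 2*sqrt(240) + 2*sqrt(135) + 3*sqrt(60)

2*sqrt(240) = 8*sqrt(15); 2*sqrt(240) = 8*sqrt(15); 2*sqrt(135) = 6*sqrt(15); 3*sqrt(60) = 6*sqrt(15)
Combine: (8 - 8 + 6 + 6)·sqrt(15) = 12*sqrt(15)

12*sqrt(15)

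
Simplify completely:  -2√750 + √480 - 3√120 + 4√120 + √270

2√750 = 10*√30; √480 = 4*√30; 3√120 = 6*√30; 4√120 = 8*√30; √270 = 3*√30
Combine: (-10 + 4 - 6 + 8 + 3)·√30 = -√30

-√30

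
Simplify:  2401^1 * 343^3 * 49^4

2401^1 = 7^4; 343^3 = 7^9; 49^4 = 7^8
Combine exponents: 7^21

7^21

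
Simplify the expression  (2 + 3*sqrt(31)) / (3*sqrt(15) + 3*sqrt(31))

Multiply numerator and denominator by -3*sqrt(15) + 3*sqrt(31).
Denominator becomes 144; numerator becomes -9*sqrt(465) - 6*sqrt(15) + 6*sqrt(31) + 279.

(-3*sqrt(465) - 2*sqrt(15) + 2*sqrt(31) + 93)/48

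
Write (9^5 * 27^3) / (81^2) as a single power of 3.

9^5 = 3^10; 27^3 = 3^9; 81^2 = 3^8
Combine exponents: 3^11

3^11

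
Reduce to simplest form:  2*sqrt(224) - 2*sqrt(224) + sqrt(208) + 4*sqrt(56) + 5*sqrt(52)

2*sqrt(224) = 8*sqrt(14); 2*sqrt(224) = 8*sqrt(14); sqrt(208) = 4*sqrt(13); 4*sqrt(56) = 8*sqrt(14); 5*sqrt(52) = 10*sqrt(13)

8*sqrt(14) + 14*sqrt(13)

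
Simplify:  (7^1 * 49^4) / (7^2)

7^7

7^1 = 7^1; 49^4 = 7^8; 7^2 = 7^2
Combine exponents: 7^7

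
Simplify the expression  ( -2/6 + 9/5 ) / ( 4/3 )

Numerator: -2/6 + 9/5 = 22/15
Denominator: 4/3 = 4/3
Divide: (22/15) · (3/4) = 11/10

11/10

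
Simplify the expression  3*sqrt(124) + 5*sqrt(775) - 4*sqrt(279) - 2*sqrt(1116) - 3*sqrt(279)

-2*sqrt(31)

3*sqrt(124) = 6*sqrt(31); 5*sqrt(775) = 25*sqrt(31); 4*sqrt(279) = 12*sqrt(31); 2*sqrt(1116) = 12*sqrt(31); 3*sqrt(279) = 9*sqrt(31)
Combine: (6 + 25 - 12 - 12 - 9)·sqrt(31) = -2*sqrt(31)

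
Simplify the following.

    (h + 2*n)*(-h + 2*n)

(2*n)**2 - (h)**2 = -h**2 + 4*n**2.

-h**2 + 4*n**2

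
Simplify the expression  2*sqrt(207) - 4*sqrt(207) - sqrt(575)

2*sqrt(207) = 6*sqrt(23); 4*sqrt(207) = 12*sqrt(23); sqrt(575) = 5*sqrt(23)
Combine: (6 - 12 - 5)·sqrt(23) = -11*sqrt(23)

-11*sqrt(23)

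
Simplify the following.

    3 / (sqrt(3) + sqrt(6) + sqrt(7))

Group as (sqrt(6) + sqrt(7)) + sqrt(3); multiply by (sqrt(6) + sqrt(7)) - sqrt(3), then rationalise the remaining surd.

(-9*sqrt(14) + 3*sqrt(7) + 6*sqrt(6) + 15*sqrt(3))/34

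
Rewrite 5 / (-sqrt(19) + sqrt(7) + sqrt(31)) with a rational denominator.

Group as (sqrt(7) + sqrt(31)) - sqrt(19); multiply by (sqrt(7) + sqrt(31)) + sqrt(19), then rationalise the remaining surd.

(-95*sqrt(19) - 25*sqrt(31) + 215*sqrt(7) + 10*sqrt(4123))/507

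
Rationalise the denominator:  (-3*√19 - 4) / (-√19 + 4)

(16*√19 + 73)/3

Multiply numerator and denominator by 4 + √19.
Denominator becomes -3; numerator becomes -73 - 16*√19.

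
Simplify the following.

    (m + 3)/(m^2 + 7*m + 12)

Factor: m^2 + 7*m + 12 = (m + 3)*(m + 4)
Cancel the common factor (m + 3).

1/(m + 4)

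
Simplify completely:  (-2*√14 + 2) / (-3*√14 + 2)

(-√14 + 40)/61

Multiply numerator and denominator by 2 + 3*√14.
Denominator becomes -122; numerator becomes -80 + 2*√14.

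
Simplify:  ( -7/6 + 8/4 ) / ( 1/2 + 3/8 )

20/21

Numerator: -7/6 + 8/4 = 5/6
Denominator: 1/2 + 3/8 = 7/8
Divide: (5/6) · (8/7) = 20/21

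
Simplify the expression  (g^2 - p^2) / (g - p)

g + p

Factor g^2 - p^2 and cancel (g - p).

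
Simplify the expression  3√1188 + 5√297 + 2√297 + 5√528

3√1188 = 18*√33; 5√297 = 15*√33; 2√297 = 6*√33; 5√528 = 20*√33
Combine: (18 + 15 + 6 + 20)·√33 = 59*√33

59*√33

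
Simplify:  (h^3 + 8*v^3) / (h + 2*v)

h^2 - 2*h*v + 4*v^2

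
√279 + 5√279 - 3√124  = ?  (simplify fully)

12*√31

√279 = 3*√31; 5√279 = 15*√31; 3√124 = 6*√31
Combine: (3 + 15 - 6)·√31 = 12*√31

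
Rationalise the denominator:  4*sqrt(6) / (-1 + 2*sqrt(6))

(4*sqrt(6) + 48)/23

Multiply numerator and denominator by -2*sqrt(6) - 1.
Denominator becomes -23; numerator becomes -48 - 4*sqrt(6).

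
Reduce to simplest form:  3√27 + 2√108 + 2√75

3√27 = 9*√3; 2√108 = 12*√3; 2√75 = 10*√3
Combine: (9 + 12 + 10)·√3 = 31*√3

31*√3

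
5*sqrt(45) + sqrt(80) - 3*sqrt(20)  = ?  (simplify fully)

13*sqrt(5)

5*sqrt(45) = 15*sqrt(5); sqrt(80) = 4*sqrt(5); 3*sqrt(20) = 6*sqrt(5)
Combine: (15 + 4 - 6)·sqrt(5) = 13*sqrt(5)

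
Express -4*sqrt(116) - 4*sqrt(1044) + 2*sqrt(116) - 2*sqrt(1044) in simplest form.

4*sqrt(116) = 8*sqrt(29); 4*sqrt(1044) = 24*sqrt(29); 2*sqrt(116) = 4*sqrt(29); 2*sqrt(1044) = 12*sqrt(29)
Combine: (-8 - 24 + 4 - 12)·sqrt(29) = -40*sqrt(29)

-40*sqrt(29)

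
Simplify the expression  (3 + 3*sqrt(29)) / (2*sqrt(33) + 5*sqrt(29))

(-6*sqrt(957) - 6*sqrt(33) + 15*sqrt(29) + 435)/593

Multiply numerator and denominator by -2*sqrt(33) + 5*sqrt(29).
Denominator becomes 593; numerator becomes -6*sqrt(957) - 6*sqrt(33) + 15*sqrt(29) + 435.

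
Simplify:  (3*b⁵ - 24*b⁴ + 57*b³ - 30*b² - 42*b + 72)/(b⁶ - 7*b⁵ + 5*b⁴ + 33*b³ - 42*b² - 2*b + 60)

(3*b - 12)/(b² - 3*b - 10)

Factor: 3*b⁵ - 24*b⁴ + 57*b³ - 30*b² - 42*b + 72 = 3·(b - 3)·(b² - 2*b + 2)·(b + 1)·(b - 4);  b⁶ - 7*b⁵ + 5*b⁴ + 33*b³ - 42*b² - 2*b + 60 = (b + 1)·(b + 2)·(b² - 2*b + 2)·(b - 5)·(b - 3)
Cancel the common factors (b² - 2*b + 2), (b + 1), (b - 3).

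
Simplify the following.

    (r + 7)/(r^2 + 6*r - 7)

Factor: r^2 + 6*r - 7 = (r + 7)*(r - 1)
Cancel the common factor (r + 7).

1/(r - 1)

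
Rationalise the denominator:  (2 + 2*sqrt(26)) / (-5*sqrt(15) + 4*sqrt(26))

Multiply numerator and denominator by 5*sqrt(15) + 4*sqrt(26).
Denominator becomes 41; numerator becomes 10*sqrt(15) + 8*sqrt(26) + 10*sqrt(390) + 208.

(10*sqrt(15) + 8*sqrt(26) + 10*sqrt(390) + 208)/41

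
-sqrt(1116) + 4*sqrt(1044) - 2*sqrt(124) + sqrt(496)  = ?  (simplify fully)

-6*sqrt(31) + 24*sqrt(29)

sqrt(1116) = 6*sqrt(31); 4*sqrt(1044) = 24*sqrt(29); 2*sqrt(124) = 4*sqrt(31); sqrt(496) = 4*sqrt(31)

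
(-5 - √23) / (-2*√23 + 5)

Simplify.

(71 + 15*√23)/67

Multiply numerator and denominator by 5 + 2*√23.
Denominator becomes -67; numerator becomes -15*√23 - 71.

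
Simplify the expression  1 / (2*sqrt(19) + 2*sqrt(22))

Multiply numerator and denominator by -2*sqrt(22) + 2*sqrt(19).
Denominator becomes -12; numerator becomes -2*sqrt(22) + 2*sqrt(19).

(-sqrt(19) + sqrt(22))/6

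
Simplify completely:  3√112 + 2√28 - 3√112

4*√7

3√112 = 12*√7; 2√28 = 4*√7; 3√112 = 12*√7
Combine: (12 + 4 - 12)·√7 = 4*√7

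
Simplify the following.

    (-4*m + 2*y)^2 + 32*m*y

4*(2*m + y)^2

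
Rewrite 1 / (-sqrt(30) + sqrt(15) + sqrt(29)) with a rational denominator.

(-7*sqrt(30) + 8*sqrt(29) + 22*sqrt(15) + 15*sqrt(58))/772

Group as (sqrt(15) + sqrt(29)) - sqrt(30); multiply by (sqrt(15) + sqrt(29)) + sqrt(30), then rationalise the remaining surd.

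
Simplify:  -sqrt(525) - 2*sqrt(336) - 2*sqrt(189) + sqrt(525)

-14*sqrt(21)

sqrt(525) = 5*sqrt(21); 2*sqrt(336) = 8*sqrt(21); 2*sqrt(189) = 6*sqrt(21); sqrt(525) = 5*sqrt(21)
Combine: (-5 - 8 - 6 + 5)·sqrt(21) = -14*sqrt(21)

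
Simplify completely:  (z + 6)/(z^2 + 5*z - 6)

Factor: z^2 + 5*z - 6 = (z - 1)*(z + 6)
Cancel the common factor (z + 6).

1/(z - 1)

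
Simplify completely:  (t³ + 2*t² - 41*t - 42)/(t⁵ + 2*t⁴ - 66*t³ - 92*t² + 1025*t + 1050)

Factor: t³ + 2*t² - 41*t - 42 = (t - 6)·(t + 1)·(t + 7);  t⁵ + 2*t⁴ - 66*t³ - 92*t² + 1025*t + 1050 = (t + 7)·(t - 6)·(t + 5)·(t - 5)·(t + 1)
Cancel the common factors (t + 1), (t + 7), (t - 6).

1/(t² - 25)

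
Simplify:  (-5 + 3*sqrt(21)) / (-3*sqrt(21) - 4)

(-209 + 27*sqrt(21))/173

Multiply numerator and denominator by -4 + 3*sqrt(21).
Denominator becomes -173; numerator becomes -27*sqrt(21) + 209.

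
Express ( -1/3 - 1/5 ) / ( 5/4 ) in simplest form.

-32/75

Numerator: -1/3 - 1/5 = -8/15
Denominator: 5/4 = 5/4
Divide: (-8/15) · (4/5) = -32/75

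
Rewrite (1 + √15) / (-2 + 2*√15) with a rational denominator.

Multiply numerator and denominator by -2*√15 - 2.
Denominator becomes -56; numerator becomes -32 - 4*√15.

(√15 + 8)/14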